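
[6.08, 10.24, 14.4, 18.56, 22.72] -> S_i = 6.08 + 4.16*i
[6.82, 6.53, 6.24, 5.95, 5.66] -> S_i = 6.82 + -0.29*i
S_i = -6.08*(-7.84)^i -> [-6.08, 47.67, -373.71, 2929.89, -22970.36]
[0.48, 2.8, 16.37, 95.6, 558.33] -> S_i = 0.48*5.84^i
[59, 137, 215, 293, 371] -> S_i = 59 + 78*i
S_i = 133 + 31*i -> [133, 164, 195, 226, 257]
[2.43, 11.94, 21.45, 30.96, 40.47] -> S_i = 2.43 + 9.51*i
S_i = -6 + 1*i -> [-6, -5, -4, -3, -2]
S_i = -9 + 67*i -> [-9, 58, 125, 192, 259]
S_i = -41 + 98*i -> [-41, 57, 155, 253, 351]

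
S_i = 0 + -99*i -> [0, -99, -198, -297, -396]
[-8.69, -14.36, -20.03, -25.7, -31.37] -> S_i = -8.69 + -5.67*i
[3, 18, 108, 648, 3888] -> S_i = 3*6^i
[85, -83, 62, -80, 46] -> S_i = Random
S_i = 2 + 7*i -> [2, 9, 16, 23, 30]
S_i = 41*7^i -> [41, 287, 2009, 14063, 98441]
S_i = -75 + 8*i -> [-75, -67, -59, -51, -43]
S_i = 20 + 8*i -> [20, 28, 36, 44, 52]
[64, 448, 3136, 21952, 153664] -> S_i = 64*7^i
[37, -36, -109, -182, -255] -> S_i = 37 + -73*i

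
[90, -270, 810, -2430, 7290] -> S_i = 90*-3^i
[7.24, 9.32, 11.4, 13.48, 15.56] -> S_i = 7.24 + 2.08*i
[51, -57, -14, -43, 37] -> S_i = Random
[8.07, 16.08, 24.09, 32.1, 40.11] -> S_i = 8.07 + 8.01*i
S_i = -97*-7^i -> [-97, 679, -4753, 33271, -232897]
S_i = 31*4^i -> [31, 124, 496, 1984, 7936]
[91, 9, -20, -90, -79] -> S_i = Random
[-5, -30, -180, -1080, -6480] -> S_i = -5*6^i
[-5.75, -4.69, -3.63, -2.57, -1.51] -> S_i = -5.75 + 1.06*i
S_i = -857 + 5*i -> [-857, -852, -847, -842, -837]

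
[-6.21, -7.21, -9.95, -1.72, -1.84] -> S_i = Random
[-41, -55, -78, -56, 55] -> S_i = Random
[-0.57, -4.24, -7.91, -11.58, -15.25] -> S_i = -0.57 + -3.67*i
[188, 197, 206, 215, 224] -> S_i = 188 + 9*i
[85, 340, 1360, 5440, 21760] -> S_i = 85*4^i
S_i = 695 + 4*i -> [695, 699, 703, 707, 711]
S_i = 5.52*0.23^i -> [5.52, 1.27, 0.29, 0.07, 0.02]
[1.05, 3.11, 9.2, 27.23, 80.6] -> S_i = 1.05*2.96^i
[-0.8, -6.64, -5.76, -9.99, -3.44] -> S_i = Random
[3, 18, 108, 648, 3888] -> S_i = 3*6^i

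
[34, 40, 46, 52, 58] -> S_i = 34 + 6*i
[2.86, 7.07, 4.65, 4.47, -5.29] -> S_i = Random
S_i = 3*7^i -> [3, 21, 147, 1029, 7203]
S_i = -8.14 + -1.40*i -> [-8.14, -9.54, -10.94, -12.34, -13.74]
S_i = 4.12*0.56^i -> [4.12, 2.31, 1.29, 0.72, 0.41]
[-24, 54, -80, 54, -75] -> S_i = Random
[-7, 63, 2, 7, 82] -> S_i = Random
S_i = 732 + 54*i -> [732, 786, 840, 894, 948]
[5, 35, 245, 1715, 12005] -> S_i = 5*7^i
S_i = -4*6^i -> [-4, -24, -144, -864, -5184]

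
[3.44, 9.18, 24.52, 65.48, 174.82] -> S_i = 3.44*2.67^i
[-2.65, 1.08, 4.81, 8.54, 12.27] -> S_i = -2.65 + 3.73*i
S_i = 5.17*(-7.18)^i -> [5.17, -37.12, 266.53, -1913.66, 13740.05]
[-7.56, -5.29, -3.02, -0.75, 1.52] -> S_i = -7.56 + 2.27*i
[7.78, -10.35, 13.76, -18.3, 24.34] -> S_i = 7.78*(-1.33)^i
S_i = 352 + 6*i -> [352, 358, 364, 370, 376]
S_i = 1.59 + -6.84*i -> [1.59, -5.25, -12.09, -18.93, -25.77]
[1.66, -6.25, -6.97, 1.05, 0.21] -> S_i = Random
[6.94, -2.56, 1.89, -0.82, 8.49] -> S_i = Random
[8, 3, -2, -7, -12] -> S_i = 8 + -5*i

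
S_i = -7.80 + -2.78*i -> [-7.8, -10.58, -13.36, -16.14, -18.92]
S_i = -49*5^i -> [-49, -245, -1225, -6125, -30625]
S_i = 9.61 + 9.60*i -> [9.61, 19.21, 28.81, 38.41, 48.01]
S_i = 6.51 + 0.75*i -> [6.51, 7.26, 8.01, 8.76, 9.51]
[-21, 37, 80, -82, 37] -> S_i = Random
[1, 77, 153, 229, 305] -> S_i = 1 + 76*i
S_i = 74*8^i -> [74, 592, 4736, 37888, 303104]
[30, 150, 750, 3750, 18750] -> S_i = 30*5^i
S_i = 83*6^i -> [83, 498, 2988, 17928, 107568]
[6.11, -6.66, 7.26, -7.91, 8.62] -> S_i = 6.11*(-1.09)^i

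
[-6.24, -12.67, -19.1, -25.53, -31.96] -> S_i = -6.24 + -6.43*i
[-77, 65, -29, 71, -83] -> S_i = Random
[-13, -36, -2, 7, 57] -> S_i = Random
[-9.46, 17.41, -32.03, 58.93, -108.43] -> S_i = -9.46*(-1.84)^i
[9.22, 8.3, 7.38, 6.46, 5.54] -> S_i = 9.22 + -0.92*i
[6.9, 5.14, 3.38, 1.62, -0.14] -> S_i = 6.90 + -1.76*i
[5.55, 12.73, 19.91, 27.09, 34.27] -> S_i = 5.55 + 7.18*i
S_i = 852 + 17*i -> [852, 869, 886, 903, 920]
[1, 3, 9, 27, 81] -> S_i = 1*3^i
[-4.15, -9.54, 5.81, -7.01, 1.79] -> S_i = Random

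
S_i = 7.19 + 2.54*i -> [7.19, 9.73, 12.27, 14.81, 17.35]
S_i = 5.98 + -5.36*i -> [5.98, 0.62, -4.74, -10.1, -15.46]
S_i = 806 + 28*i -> [806, 834, 862, 890, 918]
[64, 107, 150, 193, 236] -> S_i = 64 + 43*i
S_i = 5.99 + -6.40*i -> [5.99, -0.41, -6.81, -13.21, -19.61]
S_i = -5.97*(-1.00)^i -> [-5.97, 5.97, -5.97, 5.97, -5.97]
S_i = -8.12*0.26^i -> [-8.12, -2.11, -0.55, -0.14, -0.04]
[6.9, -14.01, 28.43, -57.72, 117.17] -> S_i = 6.90*(-2.03)^i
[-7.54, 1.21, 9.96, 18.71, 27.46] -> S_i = -7.54 + 8.75*i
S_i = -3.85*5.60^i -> [-3.85, -21.56, -120.74, -676.12, -3786.28]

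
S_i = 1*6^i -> [1, 6, 36, 216, 1296]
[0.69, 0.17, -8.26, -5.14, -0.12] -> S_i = Random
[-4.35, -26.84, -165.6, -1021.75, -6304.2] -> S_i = -4.35*6.17^i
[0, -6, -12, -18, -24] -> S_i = 0 + -6*i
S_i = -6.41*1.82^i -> [-6.41, -11.67, -21.23, -38.64, -70.33]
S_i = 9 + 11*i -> [9, 20, 31, 42, 53]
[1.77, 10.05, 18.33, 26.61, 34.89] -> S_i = 1.77 + 8.28*i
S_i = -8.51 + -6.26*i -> [-8.51, -14.77, -21.03, -27.29, -33.55]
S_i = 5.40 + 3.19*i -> [5.4, 8.59, 11.78, 14.97, 18.16]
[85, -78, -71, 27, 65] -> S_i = Random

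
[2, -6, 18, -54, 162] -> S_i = 2*-3^i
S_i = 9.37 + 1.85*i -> [9.37, 11.22, 13.07, 14.92, 16.77]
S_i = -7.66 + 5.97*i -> [-7.66, -1.69, 4.28, 10.25, 16.22]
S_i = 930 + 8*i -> [930, 938, 946, 954, 962]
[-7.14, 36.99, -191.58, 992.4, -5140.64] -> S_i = -7.14*(-5.18)^i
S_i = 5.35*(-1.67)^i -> [5.35, -8.93, 14.92, -24.92, 41.61]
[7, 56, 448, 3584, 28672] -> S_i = 7*8^i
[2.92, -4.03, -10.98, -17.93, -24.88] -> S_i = 2.92 + -6.95*i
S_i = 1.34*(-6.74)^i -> [1.34, -9.03, 60.87, -410.28, 2765.31]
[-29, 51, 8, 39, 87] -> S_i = Random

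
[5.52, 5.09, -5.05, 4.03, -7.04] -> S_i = Random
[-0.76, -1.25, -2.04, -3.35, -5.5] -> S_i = -0.76*1.64^i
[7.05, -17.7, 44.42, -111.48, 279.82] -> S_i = 7.05*(-2.51)^i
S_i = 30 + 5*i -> [30, 35, 40, 45, 50]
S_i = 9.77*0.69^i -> [9.77, 6.74, 4.65, 3.21, 2.21]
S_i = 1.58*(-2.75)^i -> [1.58, -4.35, 11.95, -32.86, 90.36]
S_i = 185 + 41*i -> [185, 226, 267, 308, 349]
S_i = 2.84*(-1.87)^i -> [2.84, -5.31, 9.93, -18.57, 34.73]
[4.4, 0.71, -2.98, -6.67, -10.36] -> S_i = 4.40 + -3.69*i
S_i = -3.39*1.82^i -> [-3.39, -6.17, -11.23, -20.44, -37.2]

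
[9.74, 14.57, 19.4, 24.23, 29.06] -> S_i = 9.74 + 4.83*i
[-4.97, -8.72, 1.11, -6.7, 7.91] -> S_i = Random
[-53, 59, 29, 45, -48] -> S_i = Random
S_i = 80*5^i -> [80, 400, 2000, 10000, 50000]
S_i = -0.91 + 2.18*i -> [-0.91, 1.27, 3.45, 5.63, 7.81]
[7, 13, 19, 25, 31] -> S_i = 7 + 6*i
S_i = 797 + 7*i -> [797, 804, 811, 818, 825]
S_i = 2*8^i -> [2, 16, 128, 1024, 8192]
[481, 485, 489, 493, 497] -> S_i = 481 + 4*i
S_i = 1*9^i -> [1, 9, 81, 729, 6561]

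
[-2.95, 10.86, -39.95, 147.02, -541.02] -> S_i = -2.95*(-3.68)^i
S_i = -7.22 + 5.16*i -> [-7.22, -2.06, 3.1, 8.26, 13.42]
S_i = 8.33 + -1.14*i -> [8.33, 7.19, 6.05, 4.91, 3.77]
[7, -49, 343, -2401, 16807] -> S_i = 7*-7^i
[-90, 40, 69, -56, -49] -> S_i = Random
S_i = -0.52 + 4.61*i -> [-0.52, 4.09, 8.7, 13.31, 17.92]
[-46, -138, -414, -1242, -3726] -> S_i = -46*3^i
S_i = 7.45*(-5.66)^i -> [7.45, -42.17, 238.67, -1350.85, 7645.78]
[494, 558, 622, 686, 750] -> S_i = 494 + 64*i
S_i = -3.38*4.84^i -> [-3.38, -16.36, -79.18, -383.22, -1854.8]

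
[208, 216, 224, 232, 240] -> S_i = 208 + 8*i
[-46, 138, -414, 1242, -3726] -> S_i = -46*-3^i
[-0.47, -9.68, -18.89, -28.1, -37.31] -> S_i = -0.47 + -9.21*i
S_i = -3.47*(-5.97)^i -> [-3.47, 20.72, -123.67, 738.33, -4407.85]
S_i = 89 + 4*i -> [89, 93, 97, 101, 105]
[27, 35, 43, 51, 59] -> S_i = 27 + 8*i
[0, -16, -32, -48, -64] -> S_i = 0 + -16*i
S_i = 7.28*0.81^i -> [7.28, 5.9, 4.78, 3.87, 3.13]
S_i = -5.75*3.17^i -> [-5.75, -18.23, -57.78, -183.17, -580.64]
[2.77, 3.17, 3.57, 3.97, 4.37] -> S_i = 2.77 + 0.40*i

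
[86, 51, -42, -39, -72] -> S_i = Random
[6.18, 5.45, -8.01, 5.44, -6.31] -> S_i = Random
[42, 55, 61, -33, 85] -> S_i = Random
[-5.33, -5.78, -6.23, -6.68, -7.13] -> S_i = -5.33 + -0.45*i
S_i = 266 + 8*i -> [266, 274, 282, 290, 298]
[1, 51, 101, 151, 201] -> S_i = 1 + 50*i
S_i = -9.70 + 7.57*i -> [-9.7, -2.13, 5.44, 13.01, 20.58]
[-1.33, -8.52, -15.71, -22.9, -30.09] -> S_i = -1.33 + -7.19*i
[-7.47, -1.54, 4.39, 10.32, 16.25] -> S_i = -7.47 + 5.93*i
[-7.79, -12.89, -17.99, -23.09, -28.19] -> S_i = -7.79 + -5.10*i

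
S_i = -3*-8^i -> [-3, 24, -192, 1536, -12288]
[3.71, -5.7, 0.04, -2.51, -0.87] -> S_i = Random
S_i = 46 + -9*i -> [46, 37, 28, 19, 10]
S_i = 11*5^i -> [11, 55, 275, 1375, 6875]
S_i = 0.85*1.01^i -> [0.85, 0.86, 0.87, 0.88, 0.88]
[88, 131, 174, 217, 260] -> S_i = 88 + 43*i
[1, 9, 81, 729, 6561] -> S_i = 1*9^i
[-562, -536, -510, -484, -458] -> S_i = -562 + 26*i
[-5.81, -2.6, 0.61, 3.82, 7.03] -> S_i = -5.81 + 3.21*i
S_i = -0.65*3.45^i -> [-0.65, -2.24, -7.74, -26.69, -92.09]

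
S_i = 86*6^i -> [86, 516, 3096, 18576, 111456]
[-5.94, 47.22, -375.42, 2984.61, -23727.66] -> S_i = -5.94*(-7.95)^i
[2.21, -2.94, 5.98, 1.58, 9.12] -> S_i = Random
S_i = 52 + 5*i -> [52, 57, 62, 67, 72]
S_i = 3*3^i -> [3, 9, 27, 81, 243]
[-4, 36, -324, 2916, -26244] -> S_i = -4*-9^i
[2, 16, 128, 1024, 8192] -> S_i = 2*8^i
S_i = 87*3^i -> [87, 261, 783, 2349, 7047]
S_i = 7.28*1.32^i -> [7.28, 9.61, 12.68, 16.74, 22.1]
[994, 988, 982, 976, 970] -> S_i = 994 + -6*i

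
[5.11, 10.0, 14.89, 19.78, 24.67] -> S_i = 5.11 + 4.89*i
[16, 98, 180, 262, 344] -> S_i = 16 + 82*i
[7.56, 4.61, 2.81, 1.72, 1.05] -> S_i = 7.56*0.61^i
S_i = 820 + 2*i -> [820, 822, 824, 826, 828]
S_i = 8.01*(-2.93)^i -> [8.01, -23.47, 68.77, -201.48, 590.34]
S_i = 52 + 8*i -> [52, 60, 68, 76, 84]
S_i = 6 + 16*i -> [6, 22, 38, 54, 70]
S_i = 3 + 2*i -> [3, 5, 7, 9, 11]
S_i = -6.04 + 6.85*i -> [-6.04, 0.81, 7.66, 14.51, 21.36]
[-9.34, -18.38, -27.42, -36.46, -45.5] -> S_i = -9.34 + -9.04*i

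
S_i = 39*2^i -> [39, 78, 156, 312, 624]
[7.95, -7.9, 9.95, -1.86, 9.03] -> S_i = Random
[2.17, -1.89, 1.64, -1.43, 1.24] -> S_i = 2.17*(-0.87)^i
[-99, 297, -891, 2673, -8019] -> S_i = -99*-3^i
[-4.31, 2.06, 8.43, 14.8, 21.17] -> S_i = -4.31 + 6.37*i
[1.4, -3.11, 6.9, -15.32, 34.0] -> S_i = 1.40*(-2.22)^i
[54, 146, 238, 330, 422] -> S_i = 54 + 92*i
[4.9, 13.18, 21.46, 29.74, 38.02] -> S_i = 4.90 + 8.28*i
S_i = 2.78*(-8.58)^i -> [2.78, -23.85, 204.65, -1755.93, 15065.86]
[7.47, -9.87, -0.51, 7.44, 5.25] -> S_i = Random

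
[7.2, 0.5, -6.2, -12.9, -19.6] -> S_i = 7.20 + -6.70*i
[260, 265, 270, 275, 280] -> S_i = 260 + 5*i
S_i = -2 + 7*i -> [-2, 5, 12, 19, 26]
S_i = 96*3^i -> [96, 288, 864, 2592, 7776]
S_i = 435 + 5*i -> [435, 440, 445, 450, 455]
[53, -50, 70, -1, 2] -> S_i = Random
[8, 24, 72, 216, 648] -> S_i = 8*3^i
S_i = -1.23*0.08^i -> [-1.23, -0.1, -0.01, -0.0, -0.0]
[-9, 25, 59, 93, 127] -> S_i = -9 + 34*i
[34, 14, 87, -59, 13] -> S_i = Random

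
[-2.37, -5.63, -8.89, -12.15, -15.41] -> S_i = -2.37 + -3.26*i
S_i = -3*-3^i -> [-3, 9, -27, 81, -243]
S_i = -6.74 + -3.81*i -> [-6.74, -10.55, -14.36, -18.17, -21.98]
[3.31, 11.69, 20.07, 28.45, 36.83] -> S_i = 3.31 + 8.38*i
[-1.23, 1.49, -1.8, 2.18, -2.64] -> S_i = -1.23*(-1.21)^i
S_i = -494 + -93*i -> [-494, -587, -680, -773, -866]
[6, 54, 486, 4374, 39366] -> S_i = 6*9^i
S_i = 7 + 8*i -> [7, 15, 23, 31, 39]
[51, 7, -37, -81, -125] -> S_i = 51 + -44*i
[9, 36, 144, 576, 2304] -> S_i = 9*4^i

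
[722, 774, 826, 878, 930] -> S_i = 722 + 52*i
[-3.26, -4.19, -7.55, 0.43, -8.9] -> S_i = Random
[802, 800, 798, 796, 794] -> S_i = 802 + -2*i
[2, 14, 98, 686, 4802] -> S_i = 2*7^i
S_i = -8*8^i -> [-8, -64, -512, -4096, -32768]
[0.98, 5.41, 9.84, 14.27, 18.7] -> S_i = 0.98 + 4.43*i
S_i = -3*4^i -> [-3, -12, -48, -192, -768]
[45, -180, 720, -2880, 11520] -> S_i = 45*-4^i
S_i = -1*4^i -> [-1, -4, -16, -64, -256]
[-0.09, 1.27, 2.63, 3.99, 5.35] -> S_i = -0.09 + 1.36*i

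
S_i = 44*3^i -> [44, 132, 396, 1188, 3564]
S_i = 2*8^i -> [2, 16, 128, 1024, 8192]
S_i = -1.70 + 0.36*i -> [-1.7, -1.34, -0.98, -0.62, -0.26]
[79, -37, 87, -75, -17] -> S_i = Random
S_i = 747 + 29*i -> [747, 776, 805, 834, 863]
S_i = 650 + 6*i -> [650, 656, 662, 668, 674]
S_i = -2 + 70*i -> [-2, 68, 138, 208, 278]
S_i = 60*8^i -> [60, 480, 3840, 30720, 245760]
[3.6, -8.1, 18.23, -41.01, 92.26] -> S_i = 3.60*(-2.25)^i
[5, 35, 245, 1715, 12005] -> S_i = 5*7^i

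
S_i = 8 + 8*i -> [8, 16, 24, 32, 40]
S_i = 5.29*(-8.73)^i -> [5.29, -46.18, 403.17, -3519.64, 30726.47]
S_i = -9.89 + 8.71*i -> [-9.89, -1.18, 7.53, 16.24, 24.95]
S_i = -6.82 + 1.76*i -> [-6.82, -5.06, -3.3, -1.54, 0.22]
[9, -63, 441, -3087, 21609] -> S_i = 9*-7^i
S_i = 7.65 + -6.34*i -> [7.65, 1.31, -5.03, -11.37, -17.71]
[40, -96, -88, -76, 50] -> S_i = Random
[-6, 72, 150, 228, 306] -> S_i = -6 + 78*i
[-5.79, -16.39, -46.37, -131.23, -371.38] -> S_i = -5.79*2.83^i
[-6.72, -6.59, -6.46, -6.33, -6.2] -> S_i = -6.72 + 0.13*i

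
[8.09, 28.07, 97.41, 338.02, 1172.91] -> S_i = 8.09*3.47^i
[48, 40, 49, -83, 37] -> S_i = Random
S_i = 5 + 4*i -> [5, 9, 13, 17, 21]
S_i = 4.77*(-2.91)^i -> [4.77, -13.88, 40.39, -117.54, 342.05]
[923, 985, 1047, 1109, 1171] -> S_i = 923 + 62*i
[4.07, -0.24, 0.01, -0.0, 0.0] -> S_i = 4.07*(-0.06)^i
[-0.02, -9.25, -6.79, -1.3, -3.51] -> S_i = Random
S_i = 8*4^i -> [8, 32, 128, 512, 2048]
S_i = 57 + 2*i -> [57, 59, 61, 63, 65]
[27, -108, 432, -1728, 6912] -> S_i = 27*-4^i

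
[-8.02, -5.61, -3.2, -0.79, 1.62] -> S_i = -8.02 + 2.41*i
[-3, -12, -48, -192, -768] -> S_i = -3*4^i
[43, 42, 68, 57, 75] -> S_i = Random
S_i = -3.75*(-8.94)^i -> [-3.75, 33.52, -299.71, 2679.44, -23954.18]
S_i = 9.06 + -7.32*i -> [9.06, 1.74, -5.58, -12.9, -20.22]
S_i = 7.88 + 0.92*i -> [7.88, 8.8, 9.72, 10.64, 11.56]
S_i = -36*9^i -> [-36, -324, -2916, -26244, -236196]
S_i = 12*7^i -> [12, 84, 588, 4116, 28812]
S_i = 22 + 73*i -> [22, 95, 168, 241, 314]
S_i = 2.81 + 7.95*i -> [2.81, 10.76, 18.71, 26.66, 34.61]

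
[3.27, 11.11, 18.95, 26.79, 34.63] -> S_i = 3.27 + 7.84*i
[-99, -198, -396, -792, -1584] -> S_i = -99*2^i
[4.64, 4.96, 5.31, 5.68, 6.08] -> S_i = 4.64*1.07^i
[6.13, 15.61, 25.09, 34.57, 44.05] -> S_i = 6.13 + 9.48*i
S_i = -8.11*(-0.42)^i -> [-8.11, 3.41, -1.43, 0.6, -0.25]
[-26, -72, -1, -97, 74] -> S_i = Random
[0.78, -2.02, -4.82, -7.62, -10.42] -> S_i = 0.78 + -2.80*i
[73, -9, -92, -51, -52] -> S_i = Random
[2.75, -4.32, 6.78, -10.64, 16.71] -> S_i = 2.75*(-1.57)^i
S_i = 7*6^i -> [7, 42, 252, 1512, 9072]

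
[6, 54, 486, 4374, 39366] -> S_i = 6*9^i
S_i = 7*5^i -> [7, 35, 175, 875, 4375]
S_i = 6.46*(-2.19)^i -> [6.46, -14.15, 30.98, -67.85, 148.6]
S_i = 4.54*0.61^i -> [4.54, 2.77, 1.69, 1.03, 0.63]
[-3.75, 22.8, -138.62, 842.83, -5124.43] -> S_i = -3.75*(-6.08)^i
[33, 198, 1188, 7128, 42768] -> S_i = 33*6^i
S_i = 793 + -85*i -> [793, 708, 623, 538, 453]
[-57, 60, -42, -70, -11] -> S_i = Random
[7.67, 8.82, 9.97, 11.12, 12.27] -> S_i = 7.67 + 1.15*i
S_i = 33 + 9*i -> [33, 42, 51, 60, 69]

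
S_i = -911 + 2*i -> [-911, -909, -907, -905, -903]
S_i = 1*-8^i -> [1, -8, 64, -512, 4096]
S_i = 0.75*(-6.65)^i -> [0.75, -4.99, 33.17, -220.56, 1466.72]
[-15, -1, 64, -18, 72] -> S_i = Random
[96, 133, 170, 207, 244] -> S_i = 96 + 37*i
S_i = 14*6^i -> [14, 84, 504, 3024, 18144]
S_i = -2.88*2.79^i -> [-2.88, -8.04, -22.42, -62.55, -174.51]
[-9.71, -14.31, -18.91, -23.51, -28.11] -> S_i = -9.71 + -4.60*i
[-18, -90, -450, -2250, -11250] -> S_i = -18*5^i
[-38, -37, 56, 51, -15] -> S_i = Random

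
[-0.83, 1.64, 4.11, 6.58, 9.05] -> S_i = -0.83 + 2.47*i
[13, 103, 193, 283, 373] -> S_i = 13 + 90*i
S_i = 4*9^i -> [4, 36, 324, 2916, 26244]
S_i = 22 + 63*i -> [22, 85, 148, 211, 274]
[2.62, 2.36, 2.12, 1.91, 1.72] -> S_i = 2.62*0.90^i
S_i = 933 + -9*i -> [933, 924, 915, 906, 897]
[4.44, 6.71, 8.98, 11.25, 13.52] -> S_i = 4.44 + 2.27*i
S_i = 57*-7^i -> [57, -399, 2793, -19551, 136857]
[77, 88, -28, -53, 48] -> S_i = Random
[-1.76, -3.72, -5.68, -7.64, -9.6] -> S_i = -1.76 + -1.96*i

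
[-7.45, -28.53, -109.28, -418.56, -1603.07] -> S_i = -7.45*3.83^i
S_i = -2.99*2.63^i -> [-2.99, -7.86, -20.68, -54.39, -143.05]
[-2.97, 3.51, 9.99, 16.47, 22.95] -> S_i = -2.97 + 6.48*i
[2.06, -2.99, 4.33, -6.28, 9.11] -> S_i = 2.06*(-1.45)^i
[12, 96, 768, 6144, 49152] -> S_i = 12*8^i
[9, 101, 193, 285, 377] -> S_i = 9 + 92*i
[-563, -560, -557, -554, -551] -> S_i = -563 + 3*i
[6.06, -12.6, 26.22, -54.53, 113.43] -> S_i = 6.06*(-2.08)^i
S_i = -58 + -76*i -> [-58, -134, -210, -286, -362]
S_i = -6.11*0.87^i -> [-6.11, -5.32, -4.62, -4.02, -3.5]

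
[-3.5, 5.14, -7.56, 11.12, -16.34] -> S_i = -3.50*(-1.47)^i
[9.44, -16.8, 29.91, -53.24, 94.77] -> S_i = 9.44*(-1.78)^i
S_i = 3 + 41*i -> [3, 44, 85, 126, 167]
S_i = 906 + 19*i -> [906, 925, 944, 963, 982]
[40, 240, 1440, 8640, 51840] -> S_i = 40*6^i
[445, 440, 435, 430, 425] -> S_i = 445 + -5*i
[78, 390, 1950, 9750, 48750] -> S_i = 78*5^i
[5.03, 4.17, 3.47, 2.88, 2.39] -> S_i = 5.03*0.83^i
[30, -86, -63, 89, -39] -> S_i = Random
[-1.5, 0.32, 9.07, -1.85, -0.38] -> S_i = Random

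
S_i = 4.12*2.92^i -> [4.12, 12.03, 35.13, 102.58, 299.52]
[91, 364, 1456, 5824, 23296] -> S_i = 91*4^i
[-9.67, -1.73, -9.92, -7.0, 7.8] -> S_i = Random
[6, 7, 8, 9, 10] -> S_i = 6 + 1*i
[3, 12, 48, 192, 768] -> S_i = 3*4^i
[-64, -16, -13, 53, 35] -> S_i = Random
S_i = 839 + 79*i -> [839, 918, 997, 1076, 1155]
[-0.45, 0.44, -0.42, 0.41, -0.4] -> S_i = -0.45*(-0.97)^i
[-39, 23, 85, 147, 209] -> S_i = -39 + 62*i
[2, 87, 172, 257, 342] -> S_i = 2 + 85*i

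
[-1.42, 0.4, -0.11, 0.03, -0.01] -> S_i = -1.42*(-0.28)^i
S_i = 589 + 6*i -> [589, 595, 601, 607, 613]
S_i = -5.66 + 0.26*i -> [-5.66, -5.4, -5.14, -4.88, -4.62]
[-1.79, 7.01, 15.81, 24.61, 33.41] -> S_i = -1.79 + 8.80*i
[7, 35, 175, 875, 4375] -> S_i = 7*5^i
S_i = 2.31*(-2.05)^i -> [2.31, -4.74, 9.71, -19.9, 40.8]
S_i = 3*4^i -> [3, 12, 48, 192, 768]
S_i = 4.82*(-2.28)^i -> [4.82, -10.99, 25.06, -57.13, 130.25]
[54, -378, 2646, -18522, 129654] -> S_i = 54*-7^i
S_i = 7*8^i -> [7, 56, 448, 3584, 28672]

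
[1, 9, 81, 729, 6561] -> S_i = 1*9^i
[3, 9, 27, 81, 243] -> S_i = 3*3^i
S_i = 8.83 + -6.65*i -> [8.83, 2.18, -4.47, -11.12, -17.77]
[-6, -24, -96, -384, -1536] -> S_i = -6*4^i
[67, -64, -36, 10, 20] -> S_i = Random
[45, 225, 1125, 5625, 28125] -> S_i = 45*5^i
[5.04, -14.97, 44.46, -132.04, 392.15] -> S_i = 5.04*(-2.97)^i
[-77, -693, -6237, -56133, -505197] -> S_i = -77*9^i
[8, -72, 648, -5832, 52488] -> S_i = 8*-9^i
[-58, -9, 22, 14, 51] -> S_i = Random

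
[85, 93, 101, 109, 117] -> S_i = 85 + 8*i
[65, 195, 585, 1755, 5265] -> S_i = 65*3^i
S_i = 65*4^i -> [65, 260, 1040, 4160, 16640]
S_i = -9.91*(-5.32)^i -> [-9.91, 52.72, -280.48, 1492.14, -7938.17]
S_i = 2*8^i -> [2, 16, 128, 1024, 8192]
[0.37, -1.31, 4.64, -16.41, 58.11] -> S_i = 0.37*(-3.54)^i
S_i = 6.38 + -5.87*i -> [6.38, 0.51, -5.36, -11.23, -17.1]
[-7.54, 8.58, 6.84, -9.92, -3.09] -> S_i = Random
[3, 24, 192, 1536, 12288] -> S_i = 3*8^i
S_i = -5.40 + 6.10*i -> [-5.4, 0.7, 6.8, 12.9, 19.0]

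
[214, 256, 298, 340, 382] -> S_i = 214 + 42*i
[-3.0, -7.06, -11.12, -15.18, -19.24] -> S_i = -3.00 + -4.06*i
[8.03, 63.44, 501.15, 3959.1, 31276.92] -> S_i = 8.03*7.90^i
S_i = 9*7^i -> [9, 63, 441, 3087, 21609]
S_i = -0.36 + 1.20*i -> [-0.36, 0.84, 2.04, 3.24, 4.44]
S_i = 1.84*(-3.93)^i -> [1.84, -7.23, 28.42, -111.69, 438.92]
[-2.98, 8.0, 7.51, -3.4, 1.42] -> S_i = Random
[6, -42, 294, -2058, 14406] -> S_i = 6*-7^i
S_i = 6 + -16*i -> [6, -10, -26, -42, -58]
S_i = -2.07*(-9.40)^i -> [-2.07, 19.46, -182.91, 1719.31, -16161.5]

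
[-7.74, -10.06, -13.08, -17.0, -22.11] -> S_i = -7.74*1.30^i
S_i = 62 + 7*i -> [62, 69, 76, 83, 90]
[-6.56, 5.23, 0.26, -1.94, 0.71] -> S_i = Random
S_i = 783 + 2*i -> [783, 785, 787, 789, 791]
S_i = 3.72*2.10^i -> [3.72, 7.81, 16.41, 34.45, 72.35]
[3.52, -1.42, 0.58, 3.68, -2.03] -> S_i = Random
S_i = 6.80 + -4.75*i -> [6.8, 2.05, -2.7, -7.45, -12.2]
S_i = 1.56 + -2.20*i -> [1.56, -0.64, -2.84, -5.04, -7.24]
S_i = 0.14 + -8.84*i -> [0.14, -8.7, -17.54, -26.38, -35.22]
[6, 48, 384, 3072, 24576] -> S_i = 6*8^i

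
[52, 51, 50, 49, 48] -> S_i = 52 + -1*i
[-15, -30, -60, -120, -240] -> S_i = -15*2^i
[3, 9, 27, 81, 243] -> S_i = 3*3^i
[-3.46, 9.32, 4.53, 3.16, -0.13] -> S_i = Random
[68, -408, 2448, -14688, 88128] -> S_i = 68*-6^i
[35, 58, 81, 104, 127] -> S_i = 35 + 23*i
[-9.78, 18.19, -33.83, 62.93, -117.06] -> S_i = -9.78*(-1.86)^i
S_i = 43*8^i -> [43, 344, 2752, 22016, 176128]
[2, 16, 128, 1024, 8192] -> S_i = 2*8^i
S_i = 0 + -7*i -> [0, -7, -14, -21, -28]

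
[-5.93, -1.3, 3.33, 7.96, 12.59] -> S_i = -5.93 + 4.63*i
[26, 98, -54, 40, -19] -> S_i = Random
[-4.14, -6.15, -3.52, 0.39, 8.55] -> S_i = Random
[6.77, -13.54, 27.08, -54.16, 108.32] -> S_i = 6.77*(-2.00)^i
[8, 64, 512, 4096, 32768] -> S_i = 8*8^i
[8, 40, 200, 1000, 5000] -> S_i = 8*5^i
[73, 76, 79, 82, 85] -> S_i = 73 + 3*i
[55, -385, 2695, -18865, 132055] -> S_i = 55*-7^i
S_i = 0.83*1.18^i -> [0.83, 0.98, 1.16, 1.36, 1.61]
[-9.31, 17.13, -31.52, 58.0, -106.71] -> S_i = -9.31*(-1.84)^i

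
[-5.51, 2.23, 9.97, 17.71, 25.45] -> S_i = -5.51 + 7.74*i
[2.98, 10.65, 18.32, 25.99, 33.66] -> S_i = 2.98 + 7.67*i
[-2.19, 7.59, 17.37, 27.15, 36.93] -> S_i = -2.19 + 9.78*i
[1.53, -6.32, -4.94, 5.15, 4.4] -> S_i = Random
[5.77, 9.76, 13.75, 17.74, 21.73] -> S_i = 5.77 + 3.99*i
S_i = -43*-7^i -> [-43, 301, -2107, 14749, -103243]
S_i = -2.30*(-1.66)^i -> [-2.3, 3.82, -6.34, 10.52, -17.46]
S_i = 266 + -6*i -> [266, 260, 254, 248, 242]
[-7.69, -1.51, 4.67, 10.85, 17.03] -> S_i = -7.69 + 6.18*i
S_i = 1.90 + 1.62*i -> [1.9, 3.52, 5.14, 6.76, 8.38]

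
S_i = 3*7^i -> [3, 21, 147, 1029, 7203]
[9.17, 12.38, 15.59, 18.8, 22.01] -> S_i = 9.17 + 3.21*i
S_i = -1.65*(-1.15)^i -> [-1.65, 1.9, -2.18, 2.51, -2.89]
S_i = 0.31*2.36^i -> [0.31, 0.73, 1.73, 4.07, 9.62]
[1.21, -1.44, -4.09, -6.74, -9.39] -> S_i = 1.21 + -2.65*i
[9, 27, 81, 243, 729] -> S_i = 9*3^i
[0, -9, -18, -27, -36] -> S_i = 0 + -9*i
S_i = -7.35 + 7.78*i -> [-7.35, 0.43, 8.21, 15.99, 23.77]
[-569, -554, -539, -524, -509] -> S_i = -569 + 15*i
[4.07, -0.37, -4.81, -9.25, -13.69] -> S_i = 4.07 + -4.44*i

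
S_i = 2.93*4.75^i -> [2.93, 13.92, 66.11, 314.01, 1491.56]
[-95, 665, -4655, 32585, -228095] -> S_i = -95*-7^i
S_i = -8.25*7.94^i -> [-8.25, -65.51, -520.11, -4129.67, -32789.59]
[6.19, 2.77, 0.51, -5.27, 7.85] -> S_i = Random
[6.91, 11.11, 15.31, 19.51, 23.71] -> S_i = 6.91 + 4.20*i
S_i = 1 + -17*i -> [1, -16, -33, -50, -67]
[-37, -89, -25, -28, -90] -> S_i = Random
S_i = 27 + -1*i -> [27, 26, 25, 24, 23]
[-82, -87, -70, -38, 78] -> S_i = Random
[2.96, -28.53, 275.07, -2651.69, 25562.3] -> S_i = 2.96*(-9.64)^i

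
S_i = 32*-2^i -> [32, -64, 128, -256, 512]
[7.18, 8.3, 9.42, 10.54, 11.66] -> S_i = 7.18 + 1.12*i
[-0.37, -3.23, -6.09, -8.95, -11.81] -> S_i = -0.37 + -2.86*i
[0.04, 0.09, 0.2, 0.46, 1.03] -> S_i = 0.04*2.25^i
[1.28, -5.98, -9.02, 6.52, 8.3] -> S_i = Random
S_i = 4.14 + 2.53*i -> [4.14, 6.67, 9.2, 11.73, 14.26]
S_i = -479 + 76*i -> [-479, -403, -327, -251, -175]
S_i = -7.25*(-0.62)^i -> [-7.25, 4.5, -2.79, 1.73, -1.07]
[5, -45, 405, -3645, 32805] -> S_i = 5*-9^i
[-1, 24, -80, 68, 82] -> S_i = Random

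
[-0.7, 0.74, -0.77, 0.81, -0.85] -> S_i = -0.70*(-1.05)^i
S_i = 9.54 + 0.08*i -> [9.54, 9.62, 9.7, 9.78, 9.86]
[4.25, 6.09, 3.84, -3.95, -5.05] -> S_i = Random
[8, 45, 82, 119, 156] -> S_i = 8 + 37*i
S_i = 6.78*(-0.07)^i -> [6.78, -0.47, 0.03, -0.0, 0.0]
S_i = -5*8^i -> [-5, -40, -320, -2560, -20480]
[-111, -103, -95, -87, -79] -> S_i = -111 + 8*i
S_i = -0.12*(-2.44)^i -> [-0.12, 0.29, -0.71, 1.74, -4.25]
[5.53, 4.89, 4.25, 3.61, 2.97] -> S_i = 5.53 + -0.64*i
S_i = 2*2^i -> [2, 4, 8, 16, 32]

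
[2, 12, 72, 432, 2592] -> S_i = 2*6^i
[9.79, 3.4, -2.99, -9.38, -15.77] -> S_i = 9.79 + -6.39*i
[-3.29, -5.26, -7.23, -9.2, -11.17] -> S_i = -3.29 + -1.97*i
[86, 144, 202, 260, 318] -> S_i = 86 + 58*i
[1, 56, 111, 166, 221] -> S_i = 1 + 55*i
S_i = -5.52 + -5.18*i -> [-5.52, -10.7, -15.88, -21.06, -26.24]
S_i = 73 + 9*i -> [73, 82, 91, 100, 109]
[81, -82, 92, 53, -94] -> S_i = Random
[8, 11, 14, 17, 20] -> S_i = 8 + 3*i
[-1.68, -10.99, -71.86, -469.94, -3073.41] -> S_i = -1.68*6.54^i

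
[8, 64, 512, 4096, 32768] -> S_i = 8*8^i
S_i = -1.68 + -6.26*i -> [-1.68, -7.94, -14.2, -20.46, -26.72]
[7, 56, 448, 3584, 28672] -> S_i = 7*8^i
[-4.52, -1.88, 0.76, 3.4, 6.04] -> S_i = -4.52 + 2.64*i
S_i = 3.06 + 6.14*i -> [3.06, 9.2, 15.34, 21.48, 27.62]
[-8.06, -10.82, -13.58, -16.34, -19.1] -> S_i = -8.06 + -2.76*i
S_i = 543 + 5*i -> [543, 548, 553, 558, 563]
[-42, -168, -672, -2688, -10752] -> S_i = -42*4^i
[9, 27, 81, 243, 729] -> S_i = 9*3^i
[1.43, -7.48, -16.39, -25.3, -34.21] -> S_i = 1.43 + -8.91*i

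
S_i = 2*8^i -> [2, 16, 128, 1024, 8192]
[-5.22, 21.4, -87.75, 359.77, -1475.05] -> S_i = -5.22*(-4.10)^i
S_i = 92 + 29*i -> [92, 121, 150, 179, 208]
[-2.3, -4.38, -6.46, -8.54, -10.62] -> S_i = -2.30 + -2.08*i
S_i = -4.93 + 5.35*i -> [-4.93, 0.42, 5.77, 11.12, 16.47]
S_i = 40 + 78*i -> [40, 118, 196, 274, 352]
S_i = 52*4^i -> [52, 208, 832, 3328, 13312]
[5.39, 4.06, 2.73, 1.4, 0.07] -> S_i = 5.39 + -1.33*i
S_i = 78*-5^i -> [78, -390, 1950, -9750, 48750]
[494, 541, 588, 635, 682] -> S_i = 494 + 47*i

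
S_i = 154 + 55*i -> [154, 209, 264, 319, 374]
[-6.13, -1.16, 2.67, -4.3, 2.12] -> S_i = Random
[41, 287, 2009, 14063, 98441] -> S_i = 41*7^i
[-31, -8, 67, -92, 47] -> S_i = Random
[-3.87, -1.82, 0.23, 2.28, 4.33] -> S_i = -3.87 + 2.05*i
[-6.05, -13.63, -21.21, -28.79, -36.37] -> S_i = -6.05 + -7.58*i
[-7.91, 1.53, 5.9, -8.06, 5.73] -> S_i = Random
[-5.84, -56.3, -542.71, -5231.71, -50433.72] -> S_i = -5.84*9.64^i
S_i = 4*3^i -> [4, 12, 36, 108, 324]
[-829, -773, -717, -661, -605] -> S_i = -829 + 56*i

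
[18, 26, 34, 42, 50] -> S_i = 18 + 8*i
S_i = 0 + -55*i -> [0, -55, -110, -165, -220]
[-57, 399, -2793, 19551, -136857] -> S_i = -57*-7^i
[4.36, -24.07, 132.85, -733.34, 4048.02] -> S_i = 4.36*(-5.52)^i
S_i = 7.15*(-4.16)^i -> [7.15, -29.74, 123.74, -514.74, 2141.31]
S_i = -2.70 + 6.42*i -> [-2.7, 3.72, 10.14, 16.56, 22.98]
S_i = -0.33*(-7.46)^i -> [-0.33, 2.46, -18.37, 137.0, -1022.04]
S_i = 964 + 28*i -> [964, 992, 1020, 1048, 1076]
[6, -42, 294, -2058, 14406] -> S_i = 6*-7^i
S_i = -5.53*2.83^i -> [-5.53, -15.65, -44.29, -125.34, -354.71]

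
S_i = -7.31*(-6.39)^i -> [-7.31, 46.71, -298.48, 1907.3, -12187.67]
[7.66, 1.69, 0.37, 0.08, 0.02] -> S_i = 7.66*0.22^i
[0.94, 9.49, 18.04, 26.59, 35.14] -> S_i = 0.94 + 8.55*i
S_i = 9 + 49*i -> [9, 58, 107, 156, 205]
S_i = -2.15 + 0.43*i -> [-2.15, -1.72, -1.29, -0.86, -0.43]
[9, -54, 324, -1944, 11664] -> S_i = 9*-6^i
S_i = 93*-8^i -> [93, -744, 5952, -47616, 380928]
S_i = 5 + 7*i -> [5, 12, 19, 26, 33]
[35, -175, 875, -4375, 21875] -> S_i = 35*-5^i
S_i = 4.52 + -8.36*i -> [4.52, -3.84, -12.2, -20.56, -28.92]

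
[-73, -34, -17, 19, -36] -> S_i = Random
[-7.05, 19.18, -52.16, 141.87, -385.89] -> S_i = -7.05*(-2.72)^i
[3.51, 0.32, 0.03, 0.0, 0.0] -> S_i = 3.51*0.09^i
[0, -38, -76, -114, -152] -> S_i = 0 + -38*i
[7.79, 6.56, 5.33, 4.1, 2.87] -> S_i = 7.79 + -1.23*i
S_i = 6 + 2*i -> [6, 8, 10, 12, 14]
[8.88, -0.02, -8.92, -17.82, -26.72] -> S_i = 8.88 + -8.90*i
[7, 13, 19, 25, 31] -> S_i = 7 + 6*i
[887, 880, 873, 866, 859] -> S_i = 887 + -7*i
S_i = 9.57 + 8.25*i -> [9.57, 17.82, 26.07, 34.32, 42.57]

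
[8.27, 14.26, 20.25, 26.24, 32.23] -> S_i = 8.27 + 5.99*i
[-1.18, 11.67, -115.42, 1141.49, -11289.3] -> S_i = -1.18*(-9.89)^i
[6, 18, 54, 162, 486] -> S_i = 6*3^i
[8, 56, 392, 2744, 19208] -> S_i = 8*7^i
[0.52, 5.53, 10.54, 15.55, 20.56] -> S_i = 0.52 + 5.01*i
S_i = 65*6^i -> [65, 390, 2340, 14040, 84240]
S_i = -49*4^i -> [-49, -196, -784, -3136, -12544]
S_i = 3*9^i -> [3, 27, 243, 2187, 19683]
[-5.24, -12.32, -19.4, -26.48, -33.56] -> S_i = -5.24 + -7.08*i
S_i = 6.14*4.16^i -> [6.14, 25.54, 106.26, 442.03, 1838.83]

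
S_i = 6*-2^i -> [6, -12, 24, -48, 96]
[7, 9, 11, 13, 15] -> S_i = 7 + 2*i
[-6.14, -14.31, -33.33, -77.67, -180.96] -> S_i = -6.14*2.33^i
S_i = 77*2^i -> [77, 154, 308, 616, 1232]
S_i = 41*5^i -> [41, 205, 1025, 5125, 25625]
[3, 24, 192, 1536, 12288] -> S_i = 3*8^i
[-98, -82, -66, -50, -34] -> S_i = -98 + 16*i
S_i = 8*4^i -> [8, 32, 128, 512, 2048]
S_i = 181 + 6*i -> [181, 187, 193, 199, 205]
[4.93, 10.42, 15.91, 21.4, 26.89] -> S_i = 4.93 + 5.49*i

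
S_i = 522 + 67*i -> [522, 589, 656, 723, 790]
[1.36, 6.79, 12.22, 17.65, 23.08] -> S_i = 1.36 + 5.43*i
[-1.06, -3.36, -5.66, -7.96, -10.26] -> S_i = -1.06 + -2.30*i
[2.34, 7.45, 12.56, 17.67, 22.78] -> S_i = 2.34 + 5.11*i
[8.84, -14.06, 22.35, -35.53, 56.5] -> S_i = 8.84*(-1.59)^i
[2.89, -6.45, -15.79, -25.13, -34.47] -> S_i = 2.89 + -9.34*i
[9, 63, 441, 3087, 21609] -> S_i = 9*7^i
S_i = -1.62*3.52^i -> [-1.62, -5.7, -20.07, -70.66, -248.71]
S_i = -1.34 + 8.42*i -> [-1.34, 7.08, 15.5, 23.92, 32.34]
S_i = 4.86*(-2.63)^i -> [4.86, -12.78, 33.62, -88.41, 232.52]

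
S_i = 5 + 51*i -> [5, 56, 107, 158, 209]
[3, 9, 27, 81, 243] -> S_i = 3*3^i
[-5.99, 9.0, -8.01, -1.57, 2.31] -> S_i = Random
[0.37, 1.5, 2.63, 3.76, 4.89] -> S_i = 0.37 + 1.13*i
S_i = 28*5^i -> [28, 140, 700, 3500, 17500]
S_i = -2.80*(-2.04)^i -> [-2.8, 5.71, -11.65, 23.77, -48.49]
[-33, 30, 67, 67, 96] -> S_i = Random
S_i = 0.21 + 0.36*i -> [0.21, 0.57, 0.93, 1.29, 1.65]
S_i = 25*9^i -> [25, 225, 2025, 18225, 164025]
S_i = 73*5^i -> [73, 365, 1825, 9125, 45625]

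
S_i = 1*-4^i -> [1, -4, 16, -64, 256]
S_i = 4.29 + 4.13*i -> [4.29, 8.42, 12.55, 16.68, 20.81]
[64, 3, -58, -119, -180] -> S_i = 64 + -61*i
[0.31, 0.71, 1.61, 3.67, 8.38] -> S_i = 0.31*2.28^i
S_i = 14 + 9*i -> [14, 23, 32, 41, 50]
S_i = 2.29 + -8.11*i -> [2.29, -5.82, -13.93, -22.04, -30.15]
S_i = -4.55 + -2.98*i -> [-4.55, -7.53, -10.51, -13.49, -16.47]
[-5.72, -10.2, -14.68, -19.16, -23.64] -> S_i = -5.72 + -4.48*i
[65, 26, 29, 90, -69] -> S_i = Random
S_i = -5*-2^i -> [-5, 10, -20, 40, -80]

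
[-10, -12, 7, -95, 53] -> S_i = Random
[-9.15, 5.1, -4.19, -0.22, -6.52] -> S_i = Random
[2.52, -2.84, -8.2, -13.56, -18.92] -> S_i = 2.52 + -5.36*i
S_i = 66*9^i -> [66, 594, 5346, 48114, 433026]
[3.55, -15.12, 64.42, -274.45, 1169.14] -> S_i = 3.55*(-4.26)^i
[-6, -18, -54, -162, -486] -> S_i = -6*3^i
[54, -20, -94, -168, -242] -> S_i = 54 + -74*i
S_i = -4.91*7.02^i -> [-4.91, -34.47, -241.97, -1698.61, -11924.22]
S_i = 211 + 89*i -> [211, 300, 389, 478, 567]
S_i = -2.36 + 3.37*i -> [-2.36, 1.01, 4.38, 7.75, 11.12]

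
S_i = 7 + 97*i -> [7, 104, 201, 298, 395]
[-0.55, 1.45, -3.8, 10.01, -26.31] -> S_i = -0.55*(-2.63)^i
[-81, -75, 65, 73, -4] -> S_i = Random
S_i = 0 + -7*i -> [0, -7, -14, -21, -28]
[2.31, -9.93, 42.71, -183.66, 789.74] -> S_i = 2.31*(-4.30)^i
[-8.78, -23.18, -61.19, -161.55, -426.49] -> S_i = -8.78*2.64^i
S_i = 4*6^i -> [4, 24, 144, 864, 5184]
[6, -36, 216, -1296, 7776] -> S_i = 6*-6^i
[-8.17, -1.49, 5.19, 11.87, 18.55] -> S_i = -8.17 + 6.68*i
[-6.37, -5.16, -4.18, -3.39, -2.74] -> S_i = -6.37*0.81^i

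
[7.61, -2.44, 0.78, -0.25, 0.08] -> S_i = 7.61*(-0.32)^i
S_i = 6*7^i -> [6, 42, 294, 2058, 14406]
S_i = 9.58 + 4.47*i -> [9.58, 14.05, 18.52, 22.99, 27.46]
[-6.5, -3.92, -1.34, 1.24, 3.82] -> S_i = -6.50 + 2.58*i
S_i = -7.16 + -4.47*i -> [-7.16, -11.63, -16.1, -20.57, -25.04]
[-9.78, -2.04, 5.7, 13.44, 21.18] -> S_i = -9.78 + 7.74*i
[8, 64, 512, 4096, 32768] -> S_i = 8*8^i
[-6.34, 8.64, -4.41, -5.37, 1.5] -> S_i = Random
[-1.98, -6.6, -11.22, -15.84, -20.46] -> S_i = -1.98 + -4.62*i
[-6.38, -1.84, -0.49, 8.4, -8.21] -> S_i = Random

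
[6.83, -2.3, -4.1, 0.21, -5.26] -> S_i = Random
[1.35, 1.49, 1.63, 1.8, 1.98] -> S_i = 1.35*1.10^i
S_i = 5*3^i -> [5, 15, 45, 135, 405]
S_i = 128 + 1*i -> [128, 129, 130, 131, 132]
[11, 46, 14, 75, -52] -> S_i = Random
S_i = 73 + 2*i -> [73, 75, 77, 79, 81]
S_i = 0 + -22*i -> [0, -22, -44, -66, -88]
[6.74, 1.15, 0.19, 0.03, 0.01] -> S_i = 6.74*0.17^i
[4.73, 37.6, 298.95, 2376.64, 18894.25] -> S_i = 4.73*7.95^i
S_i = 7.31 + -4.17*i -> [7.31, 3.14, -1.03, -5.2, -9.37]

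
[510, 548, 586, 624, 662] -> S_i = 510 + 38*i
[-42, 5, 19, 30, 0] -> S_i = Random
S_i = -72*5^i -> [-72, -360, -1800, -9000, -45000]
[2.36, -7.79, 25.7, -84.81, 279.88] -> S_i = 2.36*(-3.30)^i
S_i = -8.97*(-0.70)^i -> [-8.97, 6.28, -4.4, 3.08, -2.15]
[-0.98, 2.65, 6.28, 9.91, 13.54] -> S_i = -0.98 + 3.63*i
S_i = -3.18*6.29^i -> [-3.18, -20.0, -125.81, -791.37, -4977.71]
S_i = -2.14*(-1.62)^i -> [-2.14, 3.47, -5.62, 9.1, -14.74]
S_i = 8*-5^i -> [8, -40, 200, -1000, 5000]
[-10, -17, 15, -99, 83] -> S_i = Random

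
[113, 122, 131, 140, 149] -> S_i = 113 + 9*i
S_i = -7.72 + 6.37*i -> [-7.72, -1.35, 5.02, 11.39, 17.76]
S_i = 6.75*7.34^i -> [6.75, 49.54, 363.66, 2669.27, 19592.42]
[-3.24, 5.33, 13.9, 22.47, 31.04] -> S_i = -3.24 + 8.57*i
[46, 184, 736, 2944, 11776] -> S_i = 46*4^i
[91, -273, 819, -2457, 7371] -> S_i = 91*-3^i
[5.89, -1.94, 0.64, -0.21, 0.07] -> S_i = 5.89*(-0.33)^i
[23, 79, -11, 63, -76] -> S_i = Random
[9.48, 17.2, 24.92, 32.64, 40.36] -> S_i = 9.48 + 7.72*i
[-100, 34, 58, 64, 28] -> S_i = Random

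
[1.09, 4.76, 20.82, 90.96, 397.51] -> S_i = 1.09*4.37^i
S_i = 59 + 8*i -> [59, 67, 75, 83, 91]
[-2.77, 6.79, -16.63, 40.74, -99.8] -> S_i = -2.77*(-2.45)^i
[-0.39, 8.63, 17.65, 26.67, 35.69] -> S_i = -0.39 + 9.02*i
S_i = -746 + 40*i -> [-746, -706, -666, -626, -586]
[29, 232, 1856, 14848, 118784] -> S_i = 29*8^i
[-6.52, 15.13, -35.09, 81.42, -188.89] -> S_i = -6.52*(-2.32)^i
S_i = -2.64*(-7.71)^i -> [-2.64, 20.35, -156.93, 1209.95, -9328.71]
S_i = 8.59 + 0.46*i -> [8.59, 9.05, 9.51, 9.97, 10.43]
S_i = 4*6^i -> [4, 24, 144, 864, 5184]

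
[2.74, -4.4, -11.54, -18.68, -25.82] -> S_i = 2.74 + -7.14*i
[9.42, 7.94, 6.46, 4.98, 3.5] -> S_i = 9.42 + -1.48*i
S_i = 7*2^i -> [7, 14, 28, 56, 112]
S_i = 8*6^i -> [8, 48, 288, 1728, 10368]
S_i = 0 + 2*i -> [0, 2, 4, 6, 8]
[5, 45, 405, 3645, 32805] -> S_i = 5*9^i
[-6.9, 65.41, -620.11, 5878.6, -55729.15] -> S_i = -6.90*(-9.48)^i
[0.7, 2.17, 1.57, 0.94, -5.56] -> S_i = Random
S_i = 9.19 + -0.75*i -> [9.19, 8.44, 7.69, 6.94, 6.19]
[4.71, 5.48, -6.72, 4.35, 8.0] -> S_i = Random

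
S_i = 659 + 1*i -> [659, 660, 661, 662, 663]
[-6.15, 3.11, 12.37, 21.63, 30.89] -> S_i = -6.15 + 9.26*i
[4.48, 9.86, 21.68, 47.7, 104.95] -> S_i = 4.48*2.20^i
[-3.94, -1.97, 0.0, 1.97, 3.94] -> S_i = -3.94 + 1.97*i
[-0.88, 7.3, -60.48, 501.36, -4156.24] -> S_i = -0.88*(-8.29)^i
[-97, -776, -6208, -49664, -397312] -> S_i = -97*8^i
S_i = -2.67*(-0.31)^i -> [-2.67, 0.83, -0.26, 0.08, -0.02]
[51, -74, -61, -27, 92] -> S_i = Random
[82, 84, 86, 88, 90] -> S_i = 82 + 2*i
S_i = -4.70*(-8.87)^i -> [-4.7, 41.69, -369.78, 3279.96, -29093.26]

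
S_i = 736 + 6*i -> [736, 742, 748, 754, 760]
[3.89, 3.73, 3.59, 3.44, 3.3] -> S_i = 3.89*0.96^i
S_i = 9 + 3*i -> [9, 12, 15, 18, 21]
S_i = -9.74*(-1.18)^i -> [-9.74, 11.49, -13.56, 16.0, -18.88]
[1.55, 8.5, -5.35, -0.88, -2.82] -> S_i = Random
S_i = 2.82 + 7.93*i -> [2.82, 10.75, 18.68, 26.61, 34.54]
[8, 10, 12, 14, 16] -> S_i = 8 + 2*i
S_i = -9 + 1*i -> [-9, -8, -7, -6, -5]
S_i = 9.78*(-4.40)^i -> [9.78, -43.03, 189.34, -833.1, 3665.64]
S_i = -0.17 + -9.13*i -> [-0.17, -9.3, -18.43, -27.56, -36.69]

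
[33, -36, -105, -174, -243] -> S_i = 33 + -69*i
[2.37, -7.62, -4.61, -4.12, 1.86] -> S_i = Random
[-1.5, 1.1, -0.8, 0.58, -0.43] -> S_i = -1.50*(-0.73)^i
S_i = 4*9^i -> [4, 36, 324, 2916, 26244]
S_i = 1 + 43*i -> [1, 44, 87, 130, 173]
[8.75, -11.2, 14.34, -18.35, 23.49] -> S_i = 8.75*(-1.28)^i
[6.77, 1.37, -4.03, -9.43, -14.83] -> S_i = 6.77 + -5.40*i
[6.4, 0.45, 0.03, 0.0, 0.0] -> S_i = 6.40*0.07^i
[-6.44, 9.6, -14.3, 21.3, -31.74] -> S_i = -6.44*(-1.49)^i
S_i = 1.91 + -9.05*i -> [1.91, -7.14, -16.19, -25.24, -34.29]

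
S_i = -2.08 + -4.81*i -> [-2.08, -6.89, -11.7, -16.51, -21.32]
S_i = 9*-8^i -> [9, -72, 576, -4608, 36864]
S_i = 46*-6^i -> [46, -276, 1656, -9936, 59616]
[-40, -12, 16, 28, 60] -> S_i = Random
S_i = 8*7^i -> [8, 56, 392, 2744, 19208]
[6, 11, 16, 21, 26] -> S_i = 6 + 5*i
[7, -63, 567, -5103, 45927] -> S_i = 7*-9^i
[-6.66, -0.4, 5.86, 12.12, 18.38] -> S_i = -6.66 + 6.26*i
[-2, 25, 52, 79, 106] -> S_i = -2 + 27*i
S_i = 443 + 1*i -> [443, 444, 445, 446, 447]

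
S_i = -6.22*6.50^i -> [-6.22, -40.43, -262.8, -1708.17, -11103.09]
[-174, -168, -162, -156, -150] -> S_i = -174 + 6*i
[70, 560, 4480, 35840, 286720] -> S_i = 70*8^i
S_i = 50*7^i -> [50, 350, 2450, 17150, 120050]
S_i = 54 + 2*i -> [54, 56, 58, 60, 62]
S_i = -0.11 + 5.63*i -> [-0.11, 5.52, 11.15, 16.78, 22.41]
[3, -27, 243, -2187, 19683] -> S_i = 3*-9^i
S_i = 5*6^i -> [5, 30, 180, 1080, 6480]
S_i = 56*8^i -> [56, 448, 3584, 28672, 229376]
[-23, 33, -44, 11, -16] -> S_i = Random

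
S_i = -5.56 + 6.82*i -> [-5.56, 1.26, 8.08, 14.9, 21.72]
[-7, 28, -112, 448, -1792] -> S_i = -7*-4^i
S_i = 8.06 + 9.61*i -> [8.06, 17.67, 27.28, 36.89, 46.5]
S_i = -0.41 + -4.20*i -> [-0.41, -4.61, -8.81, -13.01, -17.21]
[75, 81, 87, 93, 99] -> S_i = 75 + 6*i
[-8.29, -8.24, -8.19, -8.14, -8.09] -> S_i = -8.29 + 0.05*i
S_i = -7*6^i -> [-7, -42, -252, -1512, -9072]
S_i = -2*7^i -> [-2, -14, -98, -686, -4802]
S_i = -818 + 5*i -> [-818, -813, -808, -803, -798]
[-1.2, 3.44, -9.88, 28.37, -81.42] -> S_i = -1.20*(-2.87)^i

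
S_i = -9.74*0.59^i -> [-9.74, -5.75, -3.39, -2.0, -1.18]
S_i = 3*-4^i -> [3, -12, 48, -192, 768]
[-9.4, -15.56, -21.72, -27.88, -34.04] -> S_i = -9.40 + -6.16*i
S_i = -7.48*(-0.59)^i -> [-7.48, 4.41, -2.6, 1.54, -0.91]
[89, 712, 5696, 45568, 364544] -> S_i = 89*8^i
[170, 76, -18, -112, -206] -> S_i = 170 + -94*i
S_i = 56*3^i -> [56, 168, 504, 1512, 4536]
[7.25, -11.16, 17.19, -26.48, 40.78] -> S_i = 7.25*(-1.54)^i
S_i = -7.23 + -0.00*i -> [-7.23, -7.23, -7.23, -7.23, -7.23]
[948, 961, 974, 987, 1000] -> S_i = 948 + 13*i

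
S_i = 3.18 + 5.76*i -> [3.18, 8.94, 14.7, 20.46, 26.22]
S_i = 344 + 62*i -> [344, 406, 468, 530, 592]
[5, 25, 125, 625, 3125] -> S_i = 5*5^i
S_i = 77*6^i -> [77, 462, 2772, 16632, 99792]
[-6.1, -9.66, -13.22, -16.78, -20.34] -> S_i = -6.10 + -3.56*i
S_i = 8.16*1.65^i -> [8.16, 13.46, 22.22, 36.66, 60.48]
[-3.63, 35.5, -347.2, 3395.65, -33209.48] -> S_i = -3.63*(-9.78)^i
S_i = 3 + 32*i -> [3, 35, 67, 99, 131]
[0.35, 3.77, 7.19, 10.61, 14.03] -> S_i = 0.35 + 3.42*i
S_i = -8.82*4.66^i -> [-8.82, -41.1, -191.53, -892.54, -4159.22]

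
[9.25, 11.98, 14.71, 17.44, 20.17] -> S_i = 9.25 + 2.73*i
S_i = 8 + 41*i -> [8, 49, 90, 131, 172]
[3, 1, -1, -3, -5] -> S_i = 3 + -2*i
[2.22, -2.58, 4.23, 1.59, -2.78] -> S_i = Random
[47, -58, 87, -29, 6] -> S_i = Random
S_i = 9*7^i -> [9, 63, 441, 3087, 21609]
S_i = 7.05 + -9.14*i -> [7.05, -2.09, -11.23, -20.37, -29.51]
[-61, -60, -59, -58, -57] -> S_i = -61 + 1*i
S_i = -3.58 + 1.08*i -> [-3.58, -2.5, -1.42, -0.34, 0.74]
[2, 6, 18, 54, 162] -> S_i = 2*3^i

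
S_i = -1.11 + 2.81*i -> [-1.11, 1.7, 4.51, 7.32, 10.13]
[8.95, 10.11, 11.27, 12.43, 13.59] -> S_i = 8.95 + 1.16*i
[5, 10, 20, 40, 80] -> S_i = 5*2^i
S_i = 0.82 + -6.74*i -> [0.82, -5.92, -12.66, -19.4, -26.14]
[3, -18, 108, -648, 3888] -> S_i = 3*-6^i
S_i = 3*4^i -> [3, 12, 48, 192, 768]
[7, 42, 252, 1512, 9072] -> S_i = 7*6^i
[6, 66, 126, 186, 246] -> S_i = 6 + 60*i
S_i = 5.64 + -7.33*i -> [5.64, -1.69, -9.02, -16.35, -23.68]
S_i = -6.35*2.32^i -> [-6.35, -14.73, -34.18, -79.29, -183.96]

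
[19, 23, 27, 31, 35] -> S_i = 19 + 4*i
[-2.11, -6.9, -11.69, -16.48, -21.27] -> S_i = -2.11 + -4.79*i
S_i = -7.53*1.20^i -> [-7.53, -9.04, -10.84, -13.01, -15.61]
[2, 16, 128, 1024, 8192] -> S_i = 2*8^i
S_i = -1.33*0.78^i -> [-1.33, -1.04, -0.81, -0.63, -0.49]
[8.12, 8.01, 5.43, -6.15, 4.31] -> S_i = Random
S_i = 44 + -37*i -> [44, 7, -30, -67, -104]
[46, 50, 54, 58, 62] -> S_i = 46 + 4*i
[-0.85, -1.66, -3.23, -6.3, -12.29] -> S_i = -0.85*1.95^i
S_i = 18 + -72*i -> [18, -54, -126, -198, -270]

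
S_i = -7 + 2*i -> [-7, -5, -3, -1, 1]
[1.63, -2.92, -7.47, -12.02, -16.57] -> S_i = 1.63 + -4.55*i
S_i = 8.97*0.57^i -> [8.97, 5.11, 2.91, 1.66, 0.95]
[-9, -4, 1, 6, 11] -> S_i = -9 + 5*i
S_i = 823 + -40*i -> [823, 783, 743, 703, 663]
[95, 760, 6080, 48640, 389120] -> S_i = 95*8^i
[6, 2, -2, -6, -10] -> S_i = 6 + -4*i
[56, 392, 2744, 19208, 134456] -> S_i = 56*7^i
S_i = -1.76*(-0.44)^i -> [-1.76, 0.77, -0.34, 0.15, -0.07]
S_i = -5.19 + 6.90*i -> [-5.19, 1.71, 8.61, 15.51, 22.41]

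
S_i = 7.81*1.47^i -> [7.81, 11.48, 16.88, 24.81, 36.47]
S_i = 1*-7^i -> [1, -7, 49, -343, 2401]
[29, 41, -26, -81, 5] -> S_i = Random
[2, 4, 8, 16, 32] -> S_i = 2*2^i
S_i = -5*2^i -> [-5, -10, -20, -40, -80]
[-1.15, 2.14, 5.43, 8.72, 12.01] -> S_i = -1.15 + 3.29*i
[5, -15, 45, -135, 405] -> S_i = 5*-3^i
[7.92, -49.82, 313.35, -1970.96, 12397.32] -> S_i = 7.92*(-6.29)^i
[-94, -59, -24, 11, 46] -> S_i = -94 + 35*i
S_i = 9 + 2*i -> [9, 11, 13, 15, 17]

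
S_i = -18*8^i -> [-18, -144, -1152, -9216, -73728]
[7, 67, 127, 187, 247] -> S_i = 7 + 60*i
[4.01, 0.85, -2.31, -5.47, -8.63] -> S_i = 4.01 + -3.16*i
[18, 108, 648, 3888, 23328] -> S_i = 18*6^i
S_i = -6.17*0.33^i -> [-6.17, -2.04, -0.67, -0.22, -0.07]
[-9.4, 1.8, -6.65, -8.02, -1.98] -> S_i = Random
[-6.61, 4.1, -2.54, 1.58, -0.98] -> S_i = -6.61*(-0.62)^i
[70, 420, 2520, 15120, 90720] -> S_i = 70*6^i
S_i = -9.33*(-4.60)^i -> [-9.33, 42.92, -197.42, 908.14, -4177.47]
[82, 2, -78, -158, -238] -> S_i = 82 + -80*i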